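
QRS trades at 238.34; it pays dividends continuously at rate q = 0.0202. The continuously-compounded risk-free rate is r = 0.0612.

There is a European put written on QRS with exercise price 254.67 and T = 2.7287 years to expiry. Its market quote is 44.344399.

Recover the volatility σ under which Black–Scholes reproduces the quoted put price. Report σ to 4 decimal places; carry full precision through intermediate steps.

sigma = 0.3432

At σ = 0.3432 the Black–Scholes value reproduces the quote:
σ√T = 0.3432·√2.7287 = 0.566924
d₁ = (ln(S/K) + (r−q+σ²/2)T) / (σ√T) = (ln(238.34/254.67) + (0.0612−0.0202+0.3432²/2)·2.7287) / 0.566924 = (-0.066270 + 0.272578) / 0.566924 = 0.363907
d₂ = d₁ − σ√T = 0.363907 − 0.566924 = -0.203017
e^{−rT} = 0.846203
e^{−qT} = 0.946372
N(−d₁) = 0.357964,  N(−d₂) = 0.580439
V = K·e^{−rT}·N(−d₂) − S·e^{−qT}·N(−d₁) = 125.086041 − 80.741643 = 44.344399 (matching the quote); vega is positive throughout, so no other σ reproduces this price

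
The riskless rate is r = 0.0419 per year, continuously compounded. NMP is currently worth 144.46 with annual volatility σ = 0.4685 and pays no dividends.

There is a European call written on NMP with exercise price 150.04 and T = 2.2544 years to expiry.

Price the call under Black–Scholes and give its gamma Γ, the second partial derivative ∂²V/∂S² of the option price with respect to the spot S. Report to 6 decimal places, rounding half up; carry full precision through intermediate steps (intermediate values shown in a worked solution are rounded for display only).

price = 42.718909
Γ = 0.003576

σ√T = 0.4685·√2.2544 = 0.703437
d₁ = (ln(S/K) + (r+σ²/2)T) / (σ√T) = (ln(144.46/150.04) + (0.0419+0.4685²/2)·2.2544) / 0.703437 = (-0.037899 + 0.341871) / 0.703437 = 0.432124
d₂ = d₁ − σ√T = 0.432124 − 0.703437 = -0.271313
e^{−rT} = 0.909865
N(d₁) = 0.667174,  N(d₂) = 0.393075
Call price V = S·N(d₁) − K·e^{−rT}·N(d₂) = 96.379994 − 53.661085 = 42.718909
φ(d₁) = (1/√(2π))·e^{−d₁²/2} = 0.363381
Γ = φ(d₁) / (S·σ·√T) = 0.003576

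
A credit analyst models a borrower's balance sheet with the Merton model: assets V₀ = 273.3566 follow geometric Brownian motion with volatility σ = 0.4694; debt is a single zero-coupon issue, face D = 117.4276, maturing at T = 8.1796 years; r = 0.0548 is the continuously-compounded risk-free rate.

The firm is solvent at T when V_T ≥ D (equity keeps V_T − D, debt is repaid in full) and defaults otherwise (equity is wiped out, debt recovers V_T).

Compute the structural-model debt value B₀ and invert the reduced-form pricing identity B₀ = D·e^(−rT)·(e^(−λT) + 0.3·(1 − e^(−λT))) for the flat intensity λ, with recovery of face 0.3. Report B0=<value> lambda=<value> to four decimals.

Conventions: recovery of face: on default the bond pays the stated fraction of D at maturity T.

With assets at 273.3566 and a single debt payment of 117.4276 at 8.1796 years:
d₁ = [ln(V₀/D) + (r + σ²/2)T] / (σ√T)
   = [ln(273.3566/117.4276) + (0.0548 + 0.5·0.4694²)·8.1796] / (0.4694·√8.1796)
   = [0.844955 + 1.349374] / 1.342484 = 1.634529
d₂ = d₁ − σ√T = 1.634529 − 1.342484 = 0.292045
N(d₁) = 0.948926,  N(d₂) = 0.614874,  e^(−rT) = 0.638750
E₀ = V₀·N(d₁) − D·e^(−rT)·N(d₂)
   = 273.3566·0.948926 − 117.4276·0.638750·0.614874 = 213.275435
B₀ = V₀ − E₀ = 273.3566 − 213.275435 = 60.081165
e^(−λT) = (B₀·e^(rT)/D − 0.3)/(1 − 0.3) = (60.0812·1.565558/117.4276 − 0.3)/0.7 = 0.71572735
λ = −ln(0.71572735)/8.1796 = 0.040889

B0=60.0812 lambda=0.0409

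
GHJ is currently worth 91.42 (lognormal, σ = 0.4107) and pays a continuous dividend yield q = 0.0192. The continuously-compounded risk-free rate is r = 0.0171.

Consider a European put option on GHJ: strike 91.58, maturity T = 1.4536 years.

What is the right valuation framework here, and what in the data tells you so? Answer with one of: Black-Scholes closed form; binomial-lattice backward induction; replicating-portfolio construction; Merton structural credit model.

Key observation: with GHJ following a GBM at constant σ and r, the European put struck at 91.58 prices in closed form — nothing here needs a stepwise model or a balance sheet.

framework: Black-Scholes closed form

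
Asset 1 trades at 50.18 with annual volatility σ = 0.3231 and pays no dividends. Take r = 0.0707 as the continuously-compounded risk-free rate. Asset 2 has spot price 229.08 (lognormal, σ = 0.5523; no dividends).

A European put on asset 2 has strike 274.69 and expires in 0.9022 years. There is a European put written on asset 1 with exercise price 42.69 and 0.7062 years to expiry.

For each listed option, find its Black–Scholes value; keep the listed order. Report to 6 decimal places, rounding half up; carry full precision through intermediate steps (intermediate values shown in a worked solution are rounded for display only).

price(asset 2 put K=274.69) = 65.912748
price(asset 1 put K=42.69) = 1.519843

[asset 2 put K=274.69]
σ√T = 0.5523·√0.9022 = 0.524598
d₁ = (ln(S/K) + (r+σ²/2)T) / (σ√T) = (ln(229.08/274.69) + (0.0707+0.5523²/2)·0.9022) / 0.524598 = (-0.181572 + 0.201387) / 0.524598 = 0.037772
d₂ = d₁ − σ√T = 0.037772 − 0.524598 = -0.486826
e^{−rT} = 0.938206
N(−d₁) = 0.484935,  N(−d₂) = 0.686809
price = K·e^{−rT}·N(−d₂) − S·N(−d₁) = 177.001605 − 111.088858 = 65.912748
[asset 1 put K=42.69]
σ√T = 0.3231·√0.7062 = 0.271519
d₁ = (ln(S/K) + (r+σ²/2)T) / (σ√T) = (ln(50.18/42.69) + (0.0707+0.3231²/2)·0.7062) / 0.271519 = (0.161652 + 0.086790) / 0.271519 = 0.915005
d₂ = d₁ − σ√T = 0.915005 − 0.271519 = 0.643486
e^{−rT} = 0.951298
N(−d₁) = 0.180095,  N(−d₂) = 0.259955
price = K·e^{−rT}·N(−d₂) − S·N(−d₁) = 10.556986 − 9.037143 = 1.519843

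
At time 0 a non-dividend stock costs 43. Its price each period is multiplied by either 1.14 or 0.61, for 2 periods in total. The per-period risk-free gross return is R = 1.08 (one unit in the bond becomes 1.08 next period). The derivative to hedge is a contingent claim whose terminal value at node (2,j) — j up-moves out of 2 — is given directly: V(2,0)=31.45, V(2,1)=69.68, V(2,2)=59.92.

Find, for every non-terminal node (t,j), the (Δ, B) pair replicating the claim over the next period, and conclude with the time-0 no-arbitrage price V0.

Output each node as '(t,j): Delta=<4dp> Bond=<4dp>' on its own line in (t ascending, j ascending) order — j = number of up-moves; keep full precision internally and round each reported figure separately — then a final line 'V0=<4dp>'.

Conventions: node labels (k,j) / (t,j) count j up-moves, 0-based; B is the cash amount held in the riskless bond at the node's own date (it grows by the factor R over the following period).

(0,0): Delta=-0.1758 Bond=60.2987
(1,0): Delta=2.7500 Bond=-11.6209
(1,1): Delta=-0.3757 Bond=74.9196
V0=52.7390

Arbitrage-free pricing uses the up-move probability p* = (R−d)/(u−d) = 0.8868, discounting each step at R = 1.08.
Terminal payoffs: V(2,0)=31.4500, V(2,1)=69.6800, V(2,2)=59.9200
Node (1,0) S=26.2300: V=(p*·69.6800+(1−p*)·31.4500)/1.08=60.5112; Δ=(69.6800−31.4500)/(29.9022−16.0003)=2.7500; B=V−Δ·S=-11.6209
Node (1,1) S=49.0200: V=(p*·59.9200+(1−p*)·69.6800)/1.08=56.5045; Δ=(59.9200−69.6800)/(55.8828−29.9022)=-0.3757; B=V−Δ·S=74.9196
Node (0,0) S=43.0000: V=(p*·56.5045+(1−p*)·60.5112)/1.08=52.7390; Δ=(56.5045−60.5112)/(49.0200−26.2300)=-0.1758; B=V−Δ·S=60.2987
Check: Δ(0,0)·S0 + B(0,0) = 52.7390 = V0.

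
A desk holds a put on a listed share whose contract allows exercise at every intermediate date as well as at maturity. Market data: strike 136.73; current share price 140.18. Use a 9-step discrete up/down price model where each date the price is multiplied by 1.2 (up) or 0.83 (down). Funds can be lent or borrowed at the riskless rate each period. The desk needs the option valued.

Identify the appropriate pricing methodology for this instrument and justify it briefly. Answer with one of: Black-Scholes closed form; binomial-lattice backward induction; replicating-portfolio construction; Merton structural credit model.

framework: binomial-lattice backward induction

Key observation: the defining feature is the embedded early-exercise option across 9 discrete dates on the spot-140.18 tree; pricing the strike-136.73 put means working backward with an exercise test at every node.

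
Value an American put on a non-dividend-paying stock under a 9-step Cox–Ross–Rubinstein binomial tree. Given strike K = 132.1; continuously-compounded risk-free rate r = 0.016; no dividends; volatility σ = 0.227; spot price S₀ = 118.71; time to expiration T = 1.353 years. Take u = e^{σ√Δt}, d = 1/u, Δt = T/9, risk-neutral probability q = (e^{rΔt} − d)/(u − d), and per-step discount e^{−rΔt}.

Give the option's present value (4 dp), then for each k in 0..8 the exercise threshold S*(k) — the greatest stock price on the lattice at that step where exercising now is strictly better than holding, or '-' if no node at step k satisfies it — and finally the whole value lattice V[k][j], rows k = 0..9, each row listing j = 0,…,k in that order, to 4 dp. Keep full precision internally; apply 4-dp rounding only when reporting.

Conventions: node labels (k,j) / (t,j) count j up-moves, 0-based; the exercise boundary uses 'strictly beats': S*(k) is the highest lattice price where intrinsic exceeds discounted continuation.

price = 19.4484
boundary = - - - 91.1622 83.4816 91.1622 99.5495 108.7084 118.7100
tree:
19.4484
25.7077 13.0723
32.9678 18.3277 7.7029
40.9378 24.8893 11.6336 3.6768
48.6184 32.5836 17.0562 6.0844 1.2057
55.6519 40.9378 24.1060 9.8512 2.2197 0.1632
62.0928 48.6184 32.5505 15.4936 4.0660 0.3219 0.0000
67.9911 55.6519 40.9378 23.3916 7.4041 0.6347 0.0000 0.0000
73.3924 62.0928 48.6184 32.5505 13.3900 1.2517 0.0000 0.0000 0.0000
78.3387 67.9911 55.6519 40.9378 23.3916 2.4682 0.0000 0.0000 0.0000 0.0000

params: Δt=0.15033 u=1.09200 d=0.91575 q=0.49167 e^(-rΔt)=0.99760
t_9 payoffs: 78.3387 67.9911 55.6519 40.9378 23.3916 2.4682 0.0000 0.0000 0.0000 0.0000
t_8: node(8,0) S=58.7076 payoff=73.3924 vs cont=73.0751 → 73.3924 [stop]  node(8,1) S=70.0072 payoff=62.0928 vs cont=61.7755 → 62.0928 [stop]  node(8,2) S=83.4816 payoff=48.6184 vs cont=48.3010 → 48.6184 [stop]  node(8,3) S=99.5495 payoff=32.5505 vs cont=32.2332 → 32.5505 [stop]  node(8,4) S=118.7100 payoff=13.3900 vs cont=13.0726 → 13.3900 [stop]  node(8,5) S=141.5584 payoff=0.0000 vs cont=1.2517 → 1.2517 [wait]  node(8,6) S=168.8045 payoff=0.0000 vs cont=0.0000 → 0.0000 [wait]  node(8,7) S=201.2946 payoff=0.0000 vs cont=0.0000 → 0.0000 [wait]  node(8,8) S=240.0383 payoff=0.0000 vs cont=0.0000 → 0.0000 [wait]  ⇒ S*(8)=118.7100
t_7: node(7,0) S=64.1089 payoff=67.9911 vs cont=67.6737 → 67.9911 [stop]  node(7,1) S=76.4481 payoff=55.6519 vs cont=55.3346 → 55.6519 [stop]  node(7,2) S=91.1622 payoff=40.9378 vs cont=40.6204 → 40.9378 [stop]  node(7,3) S=108.7084 payoff=23.3916 vs cont=23.0742 → 23.3916 [stop]  node(7,4) S=129.6318 payoff=2.4682 vs cont=7.4041 → 7.4041 [wait]  node(7,5) S=154.5823 payoff=0.0000 vs cont=0.6347 → 0.6347 [wait]  node(7,6) S=184.3351 payoff=0.0000 vs cont=0.0000 → 0.0000 [wait]  node(7,7) S=219.8145 payoff=0.0000 vs cont=0.0000 → 0.0000 [wait]  ⇒ S*(7)=108.7084
t_6: node(6,0) S=70.0072 payoff=62.0928 vs cont=61.7755 → 62.0928 [stop]  node(6,1) S=83.4816 payoff=48.6184 vs cont=48.3010 → 48.6184 [stop]  node(6,2) S=99.5495 payoff=32.5505 vs cont=32.2332 → 32.5505 [stop]  node(6,3) S=118.7100 payoff=13.3900 vs cont=15.4936 → 15.4936 [wait]  node(6,4) S=141.5584 payoff=0.0000 vs cont=4.0660 → 4.0660 [wait]  node(6,5) S=168.8045 payoff=0.0000 vs cont=0.3219 → 0.3219 [wait]  node(6,6) S=201.2946 payoff=0.0000 vs cont=0.0000 → 0.0000 [wait]  ⇒ S*(6)=99.5495
t_5: node(5,0) S=76.4481 payoff=55.6519 vs cont=55.3346 → 55.6519 [stop]  node(5,1) S=91.1622 payoff=40.9378 vs cont=40.6204 → 40.9378 [stop]  node(5,2) S=108.7084 payoff=23.3916 vs cont=24.1060 → 24.1060 [wait]  node(5,3) S=129.6318 payoff=2.4682 vs cont=9.8512 → 9.8512 [wait]  node(5,4) S=154.5823 payoff=0.0000 vs cont=2.2197 → 2.2197 [wait]  node(5,5) S=184.3351 payoff=0.0000 vs cont=0.1632 → 0.1632 [wait]  ⇒ S*(5)=91.1622
t_4: node(4,0) S=83.4816 payoff=48.6184 vs cont=48.3010 → 48.6184 [stop]  node(4,1) S=99.5495 payoff=32.5505 vs cont=32.5836 → 32.5836 [wait]  node(4,2) S=118.7100 payoff=13.3900 vs cont=17.0562 → 17.0562 [wait]  node(4,3) S=141.5584 payoff=0.0000 vs cont=6.0844 → 6.0844 [wait]  node(4,4) S=168.8045 payoff=0.0000 vs cont=1.2057 → 1.2057 [wait]  ⇒ S*(4)=83.4816
t_3: node(3,0) S=91.1622 payoff=40.9378 vs cont=40.6366 → 40.9378 [stop]  node(3,1) S=108.7084 payoff=23.3916 vs cont=24.8893 → 24.8893 [wait]  node(3,2) S=129.6318 payoff=2.4682 vs cont=11.6336 → 11.6336 [wait]  node(3,3) S=154.5823 payoff=0.0000 vs cont=3.6768 → 3.6768 [wait]  ⇒ S*(3)=91.1622
t_2: node(2,0) S=99.5495 payoff=32.5505 vs cont=32.9678 → 32.9678 [wait]  node(2,1) S=118.7100 payoff=13.3900 vs cont=18.3277 → 18.3277 [wait]  node(2,2) S=141.5584 payoff=0.0000 vs cont=7.7029 → 7.7029 [wait]  ⇒ S*(2)=-
t_1: node(1,0) S=108.7084 payoff=23.3916 vs cont=25.7077 → 25.7077 [wait]  node(1,1) S=129.6318 payoff=2.4682 vs cont=13.0723 → 13.0723 [wait]  ⇒ S*(1)=-
t_0: node(0,0) S=118.7100 payoff=13.3900 vs cont=19.4484 → 19.4484 [wait]  ⇒ S*(0)=-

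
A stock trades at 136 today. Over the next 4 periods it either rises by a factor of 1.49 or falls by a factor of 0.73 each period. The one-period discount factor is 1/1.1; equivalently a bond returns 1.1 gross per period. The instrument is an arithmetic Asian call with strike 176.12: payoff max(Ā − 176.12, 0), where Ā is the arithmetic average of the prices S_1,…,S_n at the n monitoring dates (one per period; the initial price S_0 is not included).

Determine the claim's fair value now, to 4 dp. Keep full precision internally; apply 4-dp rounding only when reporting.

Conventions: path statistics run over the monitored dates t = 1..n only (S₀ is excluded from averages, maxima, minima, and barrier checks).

price = 23.3252

Set p* = 0.4868 (from d < R < u); the path-dependent value is the discounted p*-expectation over all price paths.
Enumerate all 2^4 = 16 price paths (U = up ×1.49, D = down ×0.73); each path with k up-moves has probability p*^k·(1−p*)^(4−k).
DDDD: Ā=65.8206, payoff=0.0000, prob=0.069343
UDDD: Ā=134.3461, payoff=0.0000, prob=0.065787
DUDD: Ā=108.5061, payoff=0.0000, prob=0.065787
UUDD: Ā=221.4714, payoff=45.3514, prob=0.062413
DDUD: Ā=89.6429, payoff=0.0000, prob=0.065787
UDUD: Ā=182.9698, payoff=6.8498, prob=0.062413
DUUD: Ā=157.1298, payoff=0.0000, prob=0.062413
UUUD: Ā=320.7170, payoff=144.5970, prob=0.059213
DDDU: Ā=75.8728, payoff=0.0000, prob=0.065787
UDDU: Ā=154.8636, payoff=0.0000, prob=0.062413
DUDU: Ā=129.0236, payoff=0.0000, prob=0.062413
UUDU: Ā=263.3496, payoff=87.2296, prob=0.059213
DDUU: Ā=110.1604, payoff=0.0000, prob=0.062413
UDUU: Ā=224.8480, payoff=48.7280, prob=0.059213
DUUU: Ā=199.0080, payoff=22.8880, prob=0.059213
UUUU: Ā=406.1944, payoff=230.0744, prob=0.056176
Price = Σ prob·payoff / R^4 = 34.150436 / 1.464100 = 23.3252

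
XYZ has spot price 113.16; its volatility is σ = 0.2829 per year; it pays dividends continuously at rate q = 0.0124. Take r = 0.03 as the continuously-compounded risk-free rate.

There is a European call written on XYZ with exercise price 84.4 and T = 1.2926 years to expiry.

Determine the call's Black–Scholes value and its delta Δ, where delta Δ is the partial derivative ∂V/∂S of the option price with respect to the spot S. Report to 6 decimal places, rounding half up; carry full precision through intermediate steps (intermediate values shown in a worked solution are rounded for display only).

price = 32.783969
Δ = 0.859643

σ√T = 0.2829·√1.2926 = 0.321636
d₁ = (ln(S/K) + (r−q+σ²/2)T) / (σ√T) = (ln(113.16/84.4) + (0.03−0.0124+0.2829²/2)·1.2926) / 0.321636 = (0.293235 + 0.074475) / 0.321636 = 1.143248
d₂ = d₁ − σ√T = 1.143248 − 0.321636 = 0.821612
e^{−rT} = 0.961964
e^{−qT} = 0.984100
N(d₁) = 0.873532,  N(d₂) = 0.794351
Call price V = S·e^{−qT}·N(d₁) − K·e^{−rT}·N(d₂) = 97.277159 − 64.493190 = 32.783969
Δ = e^{−qT}·N(d₁) = 0.859643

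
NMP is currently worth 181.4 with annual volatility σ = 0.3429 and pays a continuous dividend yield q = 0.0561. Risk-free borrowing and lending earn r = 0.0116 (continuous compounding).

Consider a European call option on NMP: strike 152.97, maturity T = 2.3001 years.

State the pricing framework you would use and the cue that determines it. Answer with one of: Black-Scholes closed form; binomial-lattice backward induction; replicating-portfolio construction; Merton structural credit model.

Key observation: a European-exercise option on NMP struck at 152.97 — a GBM underlying with constant parameters — admits an analytic price: the data contain no early exercise, no discrete tree, no debt structure.

framework: Black-Scholes closed form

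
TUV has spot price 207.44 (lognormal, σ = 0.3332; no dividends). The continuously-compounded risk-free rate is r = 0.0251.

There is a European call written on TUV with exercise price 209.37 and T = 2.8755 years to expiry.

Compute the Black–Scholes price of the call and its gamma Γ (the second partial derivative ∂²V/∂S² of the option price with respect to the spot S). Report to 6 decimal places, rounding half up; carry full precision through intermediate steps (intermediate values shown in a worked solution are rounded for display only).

price = 51.331522
Γ = 0.003150

σ√T = 0.3332·√2.8755 = 0.565017
d₁ = (ln(S/K) + (r+σ²/2)T) / (σ√T) = (ln(207.44/209.37) + (0.0251+0.3332²/2)·2.8755) / 0.565017 = (-0.009261 + 0.231797) / 0.565017 = 0.393858
d₂ = d₁ − σ√T = 0.393858 − 0.565017 = -0.171159
e^{−rT} = 0.930368
N(d₁) = 0.653157,  N(d₂) = 0.432049
Call price V = S·N(d₁) − K·e^{−rT}·N(d₂) = 135.490880 − 84.159358 = 51.331522
φ(d₁) = (1/√(2π))·e^{−d₁²/2} = 0.369169
Γ = φ(d₁) / (S·σ·√T) = 0.003150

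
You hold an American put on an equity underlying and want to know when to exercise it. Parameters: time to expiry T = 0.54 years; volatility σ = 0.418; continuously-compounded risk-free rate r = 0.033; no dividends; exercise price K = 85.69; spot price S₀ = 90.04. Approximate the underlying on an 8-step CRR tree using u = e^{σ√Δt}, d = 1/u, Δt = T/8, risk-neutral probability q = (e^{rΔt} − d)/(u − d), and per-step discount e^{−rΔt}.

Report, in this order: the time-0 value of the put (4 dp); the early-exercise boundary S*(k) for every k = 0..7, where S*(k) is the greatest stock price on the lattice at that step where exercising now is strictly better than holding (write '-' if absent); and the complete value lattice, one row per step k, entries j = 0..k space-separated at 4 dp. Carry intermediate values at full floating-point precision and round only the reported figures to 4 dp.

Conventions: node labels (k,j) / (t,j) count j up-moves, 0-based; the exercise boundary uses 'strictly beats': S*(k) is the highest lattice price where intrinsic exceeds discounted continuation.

Δt=0.06750, u=1.11472, d=0.89709, q=0.48312, disc=e^(-rΔt)=0.99777
k=8 terminal: V=max(K-S,0) → 47.9222 38.7600 27.3752 13.2285 0.0000 0.0000 0.0000 0.0000 0.0000
k=7: j=0 S=42.1004 intr=43.5896 cont=43.3990 V=43.5896[EX]; j=1 S=52.3136 intr=33.3764 cont=33.1858 V=33.3764[EX]; j=2 S=65.0044 intr=20.6856 cont=20.4949 V=20.6856[EX]; j=3 S=80.7739 intr=4.9161 cont=6.8223 V=6.8223[hold]; j=4 S=100.3690 intr=0.0000 cont=0.0000 V=0.0000[hold]; j=5 S=124.7177 intr=0.0000 cont=0.0000 V=0.0000[hold]; j=6 S=154.9732 intr=0.0000 cont=0.0000 V=0.0000[hold]; j=7 S=192.5683 intr=0.0000 cont=0.0000 V=0.0000[hold]  S*(7)=65.0044
k=6: j=0 S=46.9300 intr=38.7600 cont=38.5694 V=38.7600[EX]; j=1 S=58.3148 intr=27.3752 cont=27.1846 V=27.3752[EX]; j=2 S=72.4615 intr=13.2285 cont=13.9568 V=13.9568[hold]; j=3 S=90.0400 intr=0.0000 cont=3.5184 V=3.5184[hold]; j=4 S=111.8829 intr=0.0000 cont=0.0000 V=0.0000[hold]; j=5 S=139.0248 intr=0.0000 cont=0.0000 V=0.0000[hold]; j=6 S=172.7510 intr=0.0000 cont=0.0000 V=0.0000[hold]  S*(6)=58.3148
k=5: j=0 S=52.3136 intr=33.3764 cont=33.1858 V=33.3764[EX]; j=1 S=65.0044 intr=20.6856 cont=20.8460 V=20.8460[hold]; j=2 S=80.7739 intr=4.9161 cont=8.8939 V=8.8939[hold]; j=3 S=100.3690 intr=0.0000 cont=1.8146 V=1.8146[hold]; j=4 S=124.7177 intr=0.0000 cont=0.0000 V=0.0000[hold]; j=5 S=154.9732 intr=0.0000 cont=0.0000 V=0.0000[hold]  S*(5)=52.3136
k=4: j=0 S=58.3148 intr=27.3752 cont=27.2619 V=27.3752[EX]; j=1 S=72.4615 intr=13.2285 cont=15.0381 V=15.0381[hold]; j=2 S=90.0400 intr=0.0000 cont=5.4615 V=5.4615[hold]; j=3 S=111.8829 intr=0.0000 cont=0.9358 V=0.9358[hold]; j=4 S=139.0248 intr=0.0000 cont=0.0000 V=0.0000[hold]  S*(4)=58.3148
k=3: j=0 S=65.0044 intr=20.6856 cont=21.3672 V=21.3672[hold]; j=1 S=80.7739 intr=4.9161 cont=10.3883 V=10.3883[hold]; j=2 S=100.3690 intr=0.0000 cont=3.2678 V=3.2678[hold]; j=3 S=124.7177 intr=0.0000 cont=0.4826 V=0.4826[hold]  S*(3)=-
k=2: j=0 S=72.4615 intr=13.2285 cont=16.0273 V=16.0273[hold]; j=1 S=90.0400 intr=0.0000 cont=6.9327 V=6.9327[hold]; j=2 S=111.8829 intr=0.0000 cont=1.9179 V=1.9179[hold]  S*(2)=-
k=1: j=0 S=80.7739 intr=4.9161 cont=11.6076 V=11.6076[hold]; j=1 S=100.3690 intr=0.0000 cont=4.4999 V=4.4999[hold]  S*(1)=-
k=0: j=0 S=90.0400 intr=0.0000 cont=8.1555 V=8.1555[hold]  S*(0)=-

price = 8.1555
boundary = - - - - 58.3148 52.3136 58.3148 65.0044
tree:
8.1555
11.6076 4.4999
16.0273 6.9327 1.9179
21.3672 10.3883 3.2678 0.4826
27.3752 15.0381 5.4615 0.9358 0.0000
33.3764 20.8460 8.8939 1.8146 0.0000 0.0000
38.7600 27.3752 13.9568 3.5184 0.0000 0.0000 0.0000
43.5896 33.3764 20.6856 6.8223 0.0000 0.0000 0.0000 0.0000
47.9222 38.7600 27.3752 13.2285 0.0000 0.0000 0.0000 0.0000 0.0000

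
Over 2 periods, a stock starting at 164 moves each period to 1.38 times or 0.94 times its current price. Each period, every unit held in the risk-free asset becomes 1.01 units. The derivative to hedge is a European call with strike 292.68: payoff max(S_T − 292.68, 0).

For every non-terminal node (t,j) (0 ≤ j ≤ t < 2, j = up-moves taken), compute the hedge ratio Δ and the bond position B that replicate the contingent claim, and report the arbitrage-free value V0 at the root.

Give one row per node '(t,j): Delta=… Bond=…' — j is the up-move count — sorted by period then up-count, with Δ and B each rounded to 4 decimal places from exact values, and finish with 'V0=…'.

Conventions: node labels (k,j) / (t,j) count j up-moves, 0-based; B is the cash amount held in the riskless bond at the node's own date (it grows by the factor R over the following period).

(0,0): Delta=0.0429 Bond=-6.5442
(1,0): Delta=0.0000 Bond=0.0000
(1,1): Delta=0.1972 Bond=-41.5461
V0=0.4873

The replicating-portfolio and risk-neutral prices coincide; use p* = (1.01−0.94)/(1.38−0.94) = 0.1591 for the latter.
Payoffs at expiry: V(2,0)=0.0000, V(2,1)=0.0000, V(2,2)=19.6416
(1,0): S=154.1600. Δ = (V_up−V_dn)/(S_up−S_dn) = (0.0000−0.0000)/(212.7408−144.9104) = 0.0000. V = [p*·0.0000 + (1−p*)·0.0000]/1.01 = 0.0000. B = V − Δ·S = 0.0000.
(1,1): S=226.3200. Δ = (V_up−V_dn)/(S_up−S_dn) = (19.6416−0.0000)/(312.3216−212.7408) = 0.1972. V = [p*·19.6416 + (1−p*)·0.0000]/1.01 = 3.0939. B = V − Δ·S = -41.5461.
(0,0): S=164.0000. Δ = (V_up−V_dn)/(S_up−S_dn) = (3.0939−0.0000)/(226.3200−154.1600) = 0.0429. V = [p*·3.0939 + (1−p*)·0.0000]/1.01 = 0.4873. B = V − Δ·S = -6.5442.
Check: Δ(0,0)·S0 + B(0,0) = 0.4873 = V0.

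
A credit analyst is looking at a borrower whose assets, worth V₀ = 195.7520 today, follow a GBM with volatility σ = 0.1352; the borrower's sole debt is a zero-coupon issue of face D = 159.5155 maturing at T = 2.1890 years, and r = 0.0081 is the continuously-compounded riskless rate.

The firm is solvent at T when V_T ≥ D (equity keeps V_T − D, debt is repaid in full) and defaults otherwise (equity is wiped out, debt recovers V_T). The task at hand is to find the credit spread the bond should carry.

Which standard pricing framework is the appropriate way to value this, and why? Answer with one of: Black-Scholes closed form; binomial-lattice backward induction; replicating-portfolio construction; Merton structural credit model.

framework: Merton structural credit model

Key observation: assets follow a GBM and default happens iff V_T < 159.5155; valuing claims on that split (equity as a call, risky debt as the residual) is the structural model's definition.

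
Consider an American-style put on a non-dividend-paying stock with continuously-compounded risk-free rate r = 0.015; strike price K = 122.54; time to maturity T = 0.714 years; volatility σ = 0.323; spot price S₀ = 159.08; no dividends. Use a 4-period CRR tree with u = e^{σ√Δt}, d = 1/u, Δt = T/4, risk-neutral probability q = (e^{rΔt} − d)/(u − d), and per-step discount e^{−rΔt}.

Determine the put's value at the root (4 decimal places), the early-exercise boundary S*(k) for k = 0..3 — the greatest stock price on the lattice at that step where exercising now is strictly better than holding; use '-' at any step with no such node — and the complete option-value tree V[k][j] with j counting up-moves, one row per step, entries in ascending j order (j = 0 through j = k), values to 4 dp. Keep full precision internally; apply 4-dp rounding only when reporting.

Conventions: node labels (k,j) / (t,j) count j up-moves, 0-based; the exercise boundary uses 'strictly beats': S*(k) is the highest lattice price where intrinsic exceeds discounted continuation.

price = 2.7126
boundary = - - - 105.6373
tree:
2.7126
4.9990 0.2083
9.1993 0.3983 0.0000
16.9027 0.7618 0.0000 0.0000
30.3781 1.4569 0.0000 0.0000 0.0000

Δt=0.17850  u=1.14621  d=0.87244  q=0.47573  discount=0.99733
step 4 (expiry): payoffs max(K−S,0) = 30.3781 1.4569 0.0000 0.0000 0.0000
step 3: (k=3,j=0): S=105.6373, K−S=16.9027, hold=16.5750 ⇒ V=16.9027 exercise | (k=3,j=1): S=138.7872, K−S=0.0000, hold=0.7618 ⇒ V=0.7618 continue | (k=3,j=2): S=182.3399, K−S=0.0000, hold=0.0000 ⇒ V=0.0000 continue | (k=3,j=3): S=239.5597, K−S=0.0000, hold=0.0000 ⇒ V=0.0000 continue  boundary S*=105.6373
step 2: (k=2,j=0): S=121.0831, K−S=1.4569, hold=9.1993 ⇒ V=9.1993 continue | (k=2,j=1): S=159.0800, K−S=0.0000, hold=0.3983 ⇒ V=0.3983 continue | (k=2,j=2): S=209.0007, K−S=0.0000, hold=0.0000 ⇒ V=0.0000 continue  boundary S*=-
step 1: (k=1,j=0): S=138.7872, K−S=0.0000, hold=4.9990 ⇒ V=4.9990 continue | (k=1,j=1): S=182.3399, K−S=0.0000, hold=0.2083 ⇒ V=0.2083 continue  boundary S*=-
step 0: (k=0,j=0): S=159.0800, K−S=0.0000, hold=2.7126 ⇒ V=2.7126 continue  boundary S*=-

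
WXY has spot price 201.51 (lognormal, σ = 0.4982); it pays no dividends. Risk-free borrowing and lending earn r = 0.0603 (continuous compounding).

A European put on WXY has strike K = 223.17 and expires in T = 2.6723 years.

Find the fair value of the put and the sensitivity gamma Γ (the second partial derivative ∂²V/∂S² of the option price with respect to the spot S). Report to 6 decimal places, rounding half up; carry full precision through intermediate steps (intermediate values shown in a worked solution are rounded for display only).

σ√T = 0.4982·√2.6723 = 0.814416
d₁ = (ln(S/K) + (r+σ²/2)T) / (σ√T) = (ln(201.51/223.17) + (0.0603+0.4982²/2)·2.6723) / 0.814416 = (-0.102095 + 0.492776) / 0.814416 = 0.479708
d₂ = d₁ − σ√T = 0.479708 − 0.814416 = -0.334708
e^{−rT} = 0.851173
N(−d₁) = 0.315718,  N(−d₂) = 0.631077
Put price V = K·e^{−rT}·N(−d₂) − S·N(−d₁) = 119.877148 − 63.620260 = 56.256888
φ(d₁) = (1/√(2π))·e^{−d₁²/2} = 0.355582
Γ = φ(d₁) / (S·σ·√T) = 0.002167

price = 56.256888
Γ = 0.002167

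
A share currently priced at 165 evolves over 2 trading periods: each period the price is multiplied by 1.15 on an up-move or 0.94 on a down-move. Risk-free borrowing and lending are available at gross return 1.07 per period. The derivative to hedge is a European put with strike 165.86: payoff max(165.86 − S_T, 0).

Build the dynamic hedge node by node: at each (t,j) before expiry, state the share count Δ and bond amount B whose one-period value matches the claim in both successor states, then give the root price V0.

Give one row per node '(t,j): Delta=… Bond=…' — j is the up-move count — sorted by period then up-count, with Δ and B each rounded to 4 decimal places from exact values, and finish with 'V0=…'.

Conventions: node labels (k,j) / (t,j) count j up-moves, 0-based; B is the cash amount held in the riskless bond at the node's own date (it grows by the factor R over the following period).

(0,0): Delta=-0.2062 Bond=36.5631
(1,0): Delta=-0.6161 Bond=102.6965
(1,1): Delta=0.0000 Bond=0.0000
V0=2.5435

Since d<R<u, set p* = (R−d)/(u−d) = 0.6190; price each node as the discounted p*-expectation of its children.
Payoffs at expiry: V(2,0)=20.0660, V(2,1)=0.0000, V(2,2)=0.0000
Node (1,0) S=155.1000: V=(p*·0.0000+(1−p*)·20.0660)/1.07=7.1441; Δ=(0.0000−20.0660)/(178.3650−145.7940)=-0.6161; B=V−Δ·S=102.6965
Node (1,1) S=189.7500: V=(p*·0.0000+(1−p*)·0.0000)/1.07=0.0000; Δ=(0.0000−0.0000)/(218.2125−178.3650)=0.0000; B=V−Δ·S=0.0000
Node (0,0) S=165.0000: V=(p*·0.0000+(1−p*)·7.1441)/1.07=2.5435; Δ=(0.0000−7.1441)/(189.7500−155.1000)=-0.2062; B=V−Δ·S=36.5631
As a check, the time-0 holding Δ(0,0)·S0 + B(0,0) comes to 2.5435 — exactly V0.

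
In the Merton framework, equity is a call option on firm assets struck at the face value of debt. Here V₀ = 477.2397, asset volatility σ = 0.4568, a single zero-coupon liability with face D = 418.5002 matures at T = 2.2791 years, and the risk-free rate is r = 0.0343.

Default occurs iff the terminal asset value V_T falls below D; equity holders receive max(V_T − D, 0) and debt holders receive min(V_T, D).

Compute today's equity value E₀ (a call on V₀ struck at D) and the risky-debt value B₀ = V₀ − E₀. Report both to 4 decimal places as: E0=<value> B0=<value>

Apply the equity-as-call identities (strike 418.5002, horizon 2.2791 years):
d₁ = [ln(V₀/D) + (r + σ²/2)T] / (σ√T)
   = [ln(477.2397/418.5002) + (0.0343 + 0.5·0.4568²)·2.2791] / (0.4568·√2.2791)
   = [0.131342 + 0.315959] / 0.689617 = 0.648622
d₂ = d₁ − σ√T = 0.648622 − 0.689617 = -0.040995
N(d₁) = 0.741708,  N(d₂) = 0.483650,  e^(−rT) = 0.924804
E₀ = V₀·N(d₁) − D·e^(−rT)·N(d₂)
   = 477.2397·0.741708 − 418.5002·0.924804·0.483650 = 166.785347
B₀ = V₀ − E₀ = 477.2397 − 166.785347 = 310.454353

E0=166.7853 B0=310.4544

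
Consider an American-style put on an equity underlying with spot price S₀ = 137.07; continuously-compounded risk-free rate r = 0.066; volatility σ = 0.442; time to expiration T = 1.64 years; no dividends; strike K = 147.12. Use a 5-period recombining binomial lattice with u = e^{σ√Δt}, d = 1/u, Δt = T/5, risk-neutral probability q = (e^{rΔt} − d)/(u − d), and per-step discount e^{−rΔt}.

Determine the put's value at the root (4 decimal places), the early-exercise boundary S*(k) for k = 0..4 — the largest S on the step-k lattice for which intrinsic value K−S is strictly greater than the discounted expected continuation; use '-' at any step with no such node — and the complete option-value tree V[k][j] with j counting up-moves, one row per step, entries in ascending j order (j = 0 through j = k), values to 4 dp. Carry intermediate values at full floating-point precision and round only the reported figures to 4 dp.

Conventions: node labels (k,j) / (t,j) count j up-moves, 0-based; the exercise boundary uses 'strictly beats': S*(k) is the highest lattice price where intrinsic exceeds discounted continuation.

Δt=0.32800, u=1.28806, d=0.77636, q=0.47982, disc=e^(-rΔt)=0.97858
k=5 terminal: V=max(K-S,0) → 108.4604 82.9796 40.7043 0.0000 0.0000 0.0000
k=4: j=0 S=49.7960 intr=97.3240 cont=94.1733 V=97.3240[EX]; j=1 S=82.6168 intr=64.5032 cont=61.3525 V=64.5032[EX]; j=2 S=137.0700 intr=10.0500 cont=20.7202 V=20.7202[hold]; j=3 S=227.4135 intr=0.0000 cont=0.0000 V=0.0000[hold]; j=4 S=377.3028 intr=0.0000 cont=0.0000 V=0.0000[hold]  S*(4)=82.6168
k=3: j=0 S=64.1404 intr=82.9796 cont=79.8290 V=82.9796[EX]; j=1 S=106.4157 intr=40.7043 cont=42.5638 V=42.5638[hold]; j=2 S=176.5547 intr=0.0000 cont=10.5475 V=10.5475[hold]; j=3 S=292.9228 intr=0.0000 cont=0.0000 V=0.0000[hold]  S*(3)=64.1404
k=2: j=0 S=82.6168 intr=64.5032 cont=62.2256 V=64.5032[EX]; j=1 S=137.0700 intr=10.0500 cont=26.6193 V=26.6193[hold]; j=2 S=227.4135 intr=0.0000 cont=5.3691 V=5.3691[hold]  S*(2)=82.6168
k=1: j=0 S=106.4157 intr=40.7043 cont=45.3337 V=45.3337[hold]; j=1 S=176.5547 intr=0.0000 cont=16.0713 V=16.0713[hold]  S*(1)=-
k=0: j=0 S=137.0700 intr=10.0500 cont=30.6229 V=30.6229[hold]  S*(0)=-

price = 30.6229
boundary = - - 82.6168 64.1404 82.6168
tree:
30.6229
45.3337 16.0713
64.5032 26.6193 5.3691
82.9796 42.5638 10.5475 0.0000
97.3240 64.5032 20.7202 0.0000 0.0000
108.4604 82.9796 40.7043 0.0000 0.0000 0.0000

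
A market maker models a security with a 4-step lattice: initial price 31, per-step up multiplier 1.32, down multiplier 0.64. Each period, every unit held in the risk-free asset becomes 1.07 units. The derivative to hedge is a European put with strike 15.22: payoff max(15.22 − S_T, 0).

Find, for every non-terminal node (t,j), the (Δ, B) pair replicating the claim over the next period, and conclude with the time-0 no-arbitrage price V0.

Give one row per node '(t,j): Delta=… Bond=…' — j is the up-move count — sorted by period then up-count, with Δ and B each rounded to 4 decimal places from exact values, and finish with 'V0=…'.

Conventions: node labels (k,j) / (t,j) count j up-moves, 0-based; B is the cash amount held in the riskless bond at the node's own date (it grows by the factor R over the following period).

(0,0): Delta=-0.0552 Bond=2.2831
(1,0): Delta=-0.1836 Bond=4.9897
(1,1): Delta=-0.0191 Bond=0.9623
(2,0): Delta=-0.5274 Bond=9.7047
(2,1): Delta=-0.0867 Bond=2.8007
(2,2): Delta=0.0000 Bond=0.0000
(3,0): Delta=-1.0000 Bond=14.2243
(3,1): Delta=-0.3942 Bond=8.1512
(3,2): Delta=0.0000 Bond=0.0000
(3,3): Delta=0.0000 Bond=0.0000
V0=0.5705

Under the risk-neutral measure, an up-move has probability p* = (R−d)/(u−d) = 0.6324 and values discount at R = 1.07.
Terminal payoffs: V(4,0)=10.0191, V(4,1)=4.4931, V(4,2)=0.0000, V(4,3)=0.0000, V(4,4)=0.0000
  t=3,j=0: stock 8.1265 → up 10.7269 (V=4.4931), down 5.2009 (V=10.0191). Price 6.0978; hedge Δ=-1.0000, bond B=14.2243.
  t=3,j=1: stock 16.7608 → up 22.1243 (V=0.0000), down 10.7269 (V=4.4931). Price 1.5438; hedge Δ=-0.3942, bond B=8.1512.
  t=3,j=2: stock 34.5692 → up 45.6314 (V=0.0000), down 22.1243 (V=0.0000). Price 0.0000; hedge Δ=0.0000, bond B=0.0000.
  t=3,j=3: stock 71.2990 → up 94.1147 (V=0.0000), down 45.6314 (V=0.0000). Price 0.0000; hedge Δ=0.0000, bond B=0.0000.
  t=2,j=0: stock 12.6976 → up 16.7608 (V=1.5438), down 8.1265 (V=6.0978). Price 3.0075; hedge Δ=-0.5274, bond B=9.7047.
  t=2,j=1: stock 26.1888 → up 34.5692 (V=0.0000), down 16.7608 (V=1.5438). Price 0.5304; hedge Δ=-0.0867, bond B=2.8007.
  t=2,j=2: stock 54.0144 → up 71.2990 (V=0.0000), down 34.5692 (V=0.0000). Price 0.0000; hedge Δ=0.0000, bond B=0.0000.
  t=1,j=0: stock 19.8400 → up 26.1888 (V=0.5304), down 12.6976 (V=3.0075). Price 1.3469; hedge Δ=-0.1836, bond B=4.9897.
  t=1,j=1: stock 40.9200 → up 54.0144 (V=0.0000), down 26.1888 (V=0.5304). Price 0.1823; hedge Δ=-0.0191, bond B=0.9623.
  t=0,j=0: stock 31.0000 → up 40.9200 (V=0.1823), down 19.8400 (V=1.3469). Price 0.5705; hedge Δ=-0.0552, bond B=2.2831.
Verification: the root portfolio costs Δ(0,0)·S0 + B(0,0) = 0.5705, matching V0.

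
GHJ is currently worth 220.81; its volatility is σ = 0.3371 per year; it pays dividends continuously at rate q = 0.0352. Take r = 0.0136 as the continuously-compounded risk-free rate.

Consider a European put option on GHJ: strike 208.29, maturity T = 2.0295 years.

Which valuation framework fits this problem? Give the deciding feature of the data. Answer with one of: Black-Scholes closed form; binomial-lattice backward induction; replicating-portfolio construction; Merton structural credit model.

framework: Black-Scholes closed form

Key observation: everything needed for the exact continuous-time valuation of the European put on GHJ (strike 208.29) is given, and no feature rules the closed form out.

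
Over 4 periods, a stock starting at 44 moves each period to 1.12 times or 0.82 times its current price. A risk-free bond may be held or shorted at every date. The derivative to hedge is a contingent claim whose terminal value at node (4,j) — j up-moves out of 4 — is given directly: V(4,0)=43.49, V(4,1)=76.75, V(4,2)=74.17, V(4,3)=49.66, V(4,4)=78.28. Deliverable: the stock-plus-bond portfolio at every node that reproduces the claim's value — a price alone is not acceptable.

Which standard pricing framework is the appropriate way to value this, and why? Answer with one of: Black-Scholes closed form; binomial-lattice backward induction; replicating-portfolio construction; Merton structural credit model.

framework: replicating-portfolio construction

Key observation: the mandate to exhibit the hedge at every date and state singles out the replicating-portfolio construction on the 4-period tree with factors 1.12 and 0.82 from 44.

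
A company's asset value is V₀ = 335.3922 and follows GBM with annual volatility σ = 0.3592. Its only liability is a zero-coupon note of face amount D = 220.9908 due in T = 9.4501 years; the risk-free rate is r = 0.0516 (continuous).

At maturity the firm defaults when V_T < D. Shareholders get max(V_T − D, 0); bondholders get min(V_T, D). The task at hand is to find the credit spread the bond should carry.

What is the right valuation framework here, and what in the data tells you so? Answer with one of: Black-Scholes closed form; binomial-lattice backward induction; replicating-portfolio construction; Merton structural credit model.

framework: Merton structural credit model

Key observation: the asked-for credit quantity lives on the firm's capital structure — asset value, asset volatility, debt face 220.9908 — which is the structural model's domain.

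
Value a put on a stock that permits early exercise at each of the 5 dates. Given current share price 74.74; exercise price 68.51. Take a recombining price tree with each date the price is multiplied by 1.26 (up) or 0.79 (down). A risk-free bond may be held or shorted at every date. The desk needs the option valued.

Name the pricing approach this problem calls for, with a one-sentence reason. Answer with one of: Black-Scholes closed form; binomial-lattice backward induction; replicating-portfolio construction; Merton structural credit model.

framework: binomial-lattice backward induction

Key observation: an American put (K = 68.51, S₀ = 74.74) on a 5-date tree has no closed form — the optimal stopping decision is embedded and must be resolved recursively from expiry.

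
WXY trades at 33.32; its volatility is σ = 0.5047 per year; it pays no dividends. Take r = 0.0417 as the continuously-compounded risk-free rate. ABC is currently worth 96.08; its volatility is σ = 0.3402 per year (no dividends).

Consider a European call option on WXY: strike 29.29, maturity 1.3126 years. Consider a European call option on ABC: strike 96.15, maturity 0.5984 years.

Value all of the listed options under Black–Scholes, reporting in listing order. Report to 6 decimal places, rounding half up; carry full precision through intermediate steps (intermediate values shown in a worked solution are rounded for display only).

price(WXY call K=29.29) = 10.076257
price(ABC call K=96.15) = 11.129475

[WXY call K=29.29]
σ√T = 0.5047·√1.3126 = 0.578229
d₁ = (ln(S/K) + (r+σ²/2)T) / (σ√T) = (ln(33.32/29.29) + (0.0417+0.5047²/2)·1.3126) / 0.578229 = (0.128912 + 0.221910) / 0.578229 = 0.606717
d₂ = d₁ − σ√T = 0.606717 − 0.578229 = 0.028489
e^{−rT} = 0.946736
N(d₁) = 0.727981,  N(d₂) = 0.511364
price = S·N(d₁) − K·e^{−rT}·N(d₂) = 24.256317 − 14.180060 = 10.076257
[ABC call K=96.15]
σ√T = 0.3402·√0.5984 = 0.263166
d₁ = (ln(S/K) + (r+σ²/2)T) / (σ√T) = (ln(96.08/96.15) + (0.0417+0.3402²/2)·0.5984) / 0.263166 = (-0.000728 + 0.059582) / 0.263166 = 0.223635
d₂ = d₁ − σ√T = 0.223635 − 0.263166 = -0.039531
e^{−rT} = 0.975355
N(d₁) = 0.588479,  N(d₂) = 0.484233
price = S·N(d₁) − K·e^{−rT}·N(d₂) = 56.541100 − 45.411625 = 11.129475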